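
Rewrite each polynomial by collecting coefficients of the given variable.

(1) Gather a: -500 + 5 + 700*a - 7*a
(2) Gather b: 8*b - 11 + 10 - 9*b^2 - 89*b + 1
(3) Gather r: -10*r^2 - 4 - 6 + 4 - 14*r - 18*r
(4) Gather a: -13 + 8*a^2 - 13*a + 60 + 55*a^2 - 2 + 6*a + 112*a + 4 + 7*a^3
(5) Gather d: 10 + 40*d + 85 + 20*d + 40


(1) = 693*a - 495
(2) = -9*b^2 - 81*b
(3) = -10*r^2 - 32*r - 6
(4) = 7*a^3 + 63*a^2 + 105*a + 49
(5) = 60*d + 135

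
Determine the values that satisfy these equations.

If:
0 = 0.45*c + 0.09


Then:
c = -0.20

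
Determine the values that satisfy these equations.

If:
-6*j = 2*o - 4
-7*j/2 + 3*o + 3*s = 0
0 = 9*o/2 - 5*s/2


Then:
j = 24/41
o = 10/41
s = 18/41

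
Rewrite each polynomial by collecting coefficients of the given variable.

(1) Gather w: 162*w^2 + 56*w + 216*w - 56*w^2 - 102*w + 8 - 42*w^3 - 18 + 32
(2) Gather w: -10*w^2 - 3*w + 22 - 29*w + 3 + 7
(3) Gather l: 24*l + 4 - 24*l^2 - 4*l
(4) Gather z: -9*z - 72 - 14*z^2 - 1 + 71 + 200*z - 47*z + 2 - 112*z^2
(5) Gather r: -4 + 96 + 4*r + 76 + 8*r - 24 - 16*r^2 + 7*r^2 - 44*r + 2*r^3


(1) = -42*w^3 + 106*w^2 + 170*w + 22
(2) = -10*w^2 - 32*w + 32
(3) = -24*l^2 + 20*l + 4
(4) = -126*z^2 + 144*z
(5) = 2*r^3 - 9*r^2 - 32*r + 144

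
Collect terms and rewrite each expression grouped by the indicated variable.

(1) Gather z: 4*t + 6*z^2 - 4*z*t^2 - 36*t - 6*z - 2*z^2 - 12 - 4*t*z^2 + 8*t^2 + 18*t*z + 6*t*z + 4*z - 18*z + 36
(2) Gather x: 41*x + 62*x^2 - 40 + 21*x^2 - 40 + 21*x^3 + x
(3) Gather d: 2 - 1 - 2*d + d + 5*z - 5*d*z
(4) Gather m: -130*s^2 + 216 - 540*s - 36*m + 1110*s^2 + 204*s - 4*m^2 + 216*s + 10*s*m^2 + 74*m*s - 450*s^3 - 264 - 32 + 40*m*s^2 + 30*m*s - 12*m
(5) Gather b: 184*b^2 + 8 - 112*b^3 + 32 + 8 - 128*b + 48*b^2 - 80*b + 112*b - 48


(1) = 8*t^2 - 32*t + z^2*(4 - 4*t) + z*(-4*t^2 + 24*t - 20) + 24
(2) = 21*x^3 + 83*x^2 + 42*x - 80
(3) = d*(-5*z - 1) + 5*z + 1
(4) = m^2*(10*s - 4) + m*(40*s^2 + 104*s - 48) - 450*s^3 + 980*s^2 - 120*s - 80
(5) = -112*b^3 + 232*b^2 - 96*b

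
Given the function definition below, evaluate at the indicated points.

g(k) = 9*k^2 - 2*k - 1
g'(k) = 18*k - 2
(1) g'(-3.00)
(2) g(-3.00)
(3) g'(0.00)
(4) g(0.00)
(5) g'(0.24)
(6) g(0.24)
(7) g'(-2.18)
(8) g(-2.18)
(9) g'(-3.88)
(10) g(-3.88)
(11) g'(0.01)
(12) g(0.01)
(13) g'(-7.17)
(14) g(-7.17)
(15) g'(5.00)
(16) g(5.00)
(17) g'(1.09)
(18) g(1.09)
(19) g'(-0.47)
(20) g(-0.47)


(1) = -56.00
(2) = 86.00
(3) = -2.00
(4) = -1.00
(5) = 2.32
(6) = -0.96
(7) = -41.24
(8) = 46.13
(9) = -71.84
(10) = 142.25
(11) = -1.82
(12) = -1.02
(13) = -131.06
(14) = 476.02
(15) = 88.00
(16) = 214.00
(17) = 17.62
(18) = 7.51
(19) = -10.46
(20) = 1.93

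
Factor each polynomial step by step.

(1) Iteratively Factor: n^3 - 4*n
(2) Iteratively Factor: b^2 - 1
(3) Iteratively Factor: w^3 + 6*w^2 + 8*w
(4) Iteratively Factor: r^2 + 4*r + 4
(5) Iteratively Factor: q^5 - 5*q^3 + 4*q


(1) = (n)*(n^2 - 4) = n*(n + 2)*(n - 2)
(2) = (b + 1)*(b - 1)
(3) = (w + 4)*(w^2 + 2*w) = (w + 2)*(w + 4)*(w)
(4) = (r + 2)*(r + 2)
(5) = (q + 2)*(q^4 - 2*q^3 - q^2 + 2*q) = (q - 2)*(q + 2)*(q^3 - q) = (q - 2)*(q + 1)*(q + 2)*(q^2 - q) = q*(q - 2)*(q + 1)*(q + 2)*(q - 1)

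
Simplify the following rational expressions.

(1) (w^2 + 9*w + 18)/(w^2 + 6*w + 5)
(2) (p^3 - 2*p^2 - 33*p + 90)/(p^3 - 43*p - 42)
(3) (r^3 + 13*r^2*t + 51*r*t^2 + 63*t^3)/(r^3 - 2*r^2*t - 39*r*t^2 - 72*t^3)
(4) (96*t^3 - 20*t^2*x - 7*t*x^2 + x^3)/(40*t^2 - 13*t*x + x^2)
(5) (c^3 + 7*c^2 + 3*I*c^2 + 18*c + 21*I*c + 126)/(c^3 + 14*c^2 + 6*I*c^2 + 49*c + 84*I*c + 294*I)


(1) = (w^2 + 9*w + 18)/(w^2 + 6*w + 5)
(2) = (p^2 - 8*p + 15)/(p^2 - 6*p - 7)
(3) = (r + 7*t)/(r - 8*t)
(4) = (-12*t^2 + t*x + x^2)/(-5*t + x)
(5) = (c - 3*I)/(c + 7)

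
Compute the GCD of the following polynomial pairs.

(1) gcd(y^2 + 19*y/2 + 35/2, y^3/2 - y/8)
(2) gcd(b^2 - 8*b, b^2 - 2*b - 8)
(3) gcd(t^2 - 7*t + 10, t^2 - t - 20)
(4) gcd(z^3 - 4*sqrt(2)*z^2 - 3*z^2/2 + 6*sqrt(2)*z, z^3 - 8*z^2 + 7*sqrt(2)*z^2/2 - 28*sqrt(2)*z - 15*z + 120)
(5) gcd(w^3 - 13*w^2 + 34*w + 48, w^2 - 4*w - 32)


(1) = gcd((y + 5/2)*(y + 7), y*(y/2 + 1/4)*(y - 1/2)) = 1
(2) = 1
(3) = t - 5
(4) = gcd(z*(z - 3/2)*(z - 4*sqrt(2)), (z - 8)*(z - 3*sqrt(2)/2)*(z + 5*sqrt(2))) = 1
(5) = w - 8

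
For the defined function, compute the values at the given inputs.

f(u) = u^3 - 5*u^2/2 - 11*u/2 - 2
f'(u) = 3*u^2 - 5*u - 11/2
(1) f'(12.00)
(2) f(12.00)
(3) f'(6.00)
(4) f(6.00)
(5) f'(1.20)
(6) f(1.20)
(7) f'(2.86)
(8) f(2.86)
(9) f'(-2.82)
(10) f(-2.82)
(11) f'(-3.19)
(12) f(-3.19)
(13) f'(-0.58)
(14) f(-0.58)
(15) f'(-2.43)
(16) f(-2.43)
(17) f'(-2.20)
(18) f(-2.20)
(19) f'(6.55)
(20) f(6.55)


(1) = 366.50
(2) = 1300.00
(3) = 72.50
(4) = 91.00
(5) = -7.18
(6) = -10.47
(7) = 4.74
(8) = -14.79
(9) = 32.46
(10) = -28.80
(11) = 40.98
(12) = -42.36
(13) = -1.59
(14) = 0.15
(15) = 24.36
(16) = -17.75
(17) = 20.02
(18) = -12.65
(19) = 90.46
(20) = 135.73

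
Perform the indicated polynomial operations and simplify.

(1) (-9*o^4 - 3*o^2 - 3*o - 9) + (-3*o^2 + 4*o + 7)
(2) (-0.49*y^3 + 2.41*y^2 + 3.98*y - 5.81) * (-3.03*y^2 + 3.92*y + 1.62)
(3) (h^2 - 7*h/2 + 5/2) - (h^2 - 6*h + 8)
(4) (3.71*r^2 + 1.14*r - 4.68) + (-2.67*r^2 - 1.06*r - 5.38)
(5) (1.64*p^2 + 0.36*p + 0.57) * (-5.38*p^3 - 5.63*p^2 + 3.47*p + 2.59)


(1) = -9*o^4 - 6*o^2 + o - 2
(2) = 1.4847*y^5 - 9.2231*y^4 - 3.406*y^3 + 37.1101*y^2 - 16.3276*y - 9.4122
(3) = 5*h/2 - 11/2
(4) = 1.04*r^2 + 0.08*r - 10.06
(5) = -8.8232*p^5 - 11.17*p^4 + 0.5974*p^3 + 2.2877*p^2 + 2.9103*p + 1.4763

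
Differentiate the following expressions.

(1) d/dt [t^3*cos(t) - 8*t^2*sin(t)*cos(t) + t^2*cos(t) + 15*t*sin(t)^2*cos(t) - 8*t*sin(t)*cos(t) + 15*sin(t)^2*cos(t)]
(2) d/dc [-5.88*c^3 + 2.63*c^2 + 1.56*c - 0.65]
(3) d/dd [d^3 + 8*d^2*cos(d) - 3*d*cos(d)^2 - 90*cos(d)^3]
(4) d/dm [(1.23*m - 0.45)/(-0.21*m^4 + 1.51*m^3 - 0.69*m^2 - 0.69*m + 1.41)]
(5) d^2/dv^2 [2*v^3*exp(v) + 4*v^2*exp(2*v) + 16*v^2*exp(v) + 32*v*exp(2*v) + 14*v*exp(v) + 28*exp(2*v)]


(1) = -t^3*sin(t) - t^2*sin(t) + 3*t^2*cos(t) - 8*t^2*cos(2*t) - 15*t*sin(t)/4 + 45*t*sin(3*t)/4 - 8*sqrt(2)*t*sin(2*t + pi/4) + 2*t*cos(t) - 15*sin(t)/4 - 4*sin(2*t) + 45*sin(3*t)/4 + 15*cos(t)/4 - 15*cos(3*t)/4
(2) = -17.64*c^2 + 5.26*c + 1.56
(3) = -8*d^2*sin(d) + 3*d^2 + 3*d*sin(2*d) + 16*d*cos(d) + 270*sin(d)*cos(d)^2 - 3*cos(d)^2
(4) = (0.7749*m^4 - 4.0926*m^3 + 2.8872*m^2 - 0.621*m + 1.4238)/(0.0441*m^8 - 0.6342*m^7 + 2.5699*m^6 - 1.794*m^5 - 2.1999*m^4 + 5.2104*m^3 - 1.4697*m^2 - 1.9458*m + 1.9881)
(5) = 2*(v^3 + 8*v^2*exp(v) + 14*v^2 + 80*v*exp(v) + 45*v + 124*exp(v) + 30)*exp(v)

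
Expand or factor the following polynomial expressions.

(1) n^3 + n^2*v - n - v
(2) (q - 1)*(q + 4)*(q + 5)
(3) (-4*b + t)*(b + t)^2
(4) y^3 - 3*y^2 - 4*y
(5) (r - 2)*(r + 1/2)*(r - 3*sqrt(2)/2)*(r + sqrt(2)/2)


(1) = (n - 1)*(n + 1)*(n + v)
(2) = q^3 + 8*q^2 + 11*q - 20
(3) = -4*b^3 - 7*b^2*t - 2*b*t^2 + t^3
(4) = y*(y - 4)*(y + 1)
(5) = r^4 - 3*r^3/2 - sqrt(2)*r^3 - 5*r^2/2 + 3*sqrt(2)*r^2/2 + sqrt(2)*r + 9*r/4 + 3/2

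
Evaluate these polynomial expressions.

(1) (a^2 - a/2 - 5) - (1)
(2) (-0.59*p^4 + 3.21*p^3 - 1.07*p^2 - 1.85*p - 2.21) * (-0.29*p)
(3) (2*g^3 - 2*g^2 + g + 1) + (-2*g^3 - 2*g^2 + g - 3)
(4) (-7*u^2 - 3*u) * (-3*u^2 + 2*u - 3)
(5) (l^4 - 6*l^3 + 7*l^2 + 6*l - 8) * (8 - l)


(1) = a^2 - a/2 - 6
(2) = 0.1711*p^5 - 0.9309*p^4 + 0.3103*p^3 + 0.5365*p^2 + 0.6409*p
(3) = -4*g^2 + 2*g - 2
(4) = 21*u^4 - 5*u^3 + 15*u^2 + 9*u
(5) = -l^5 + 14*l^4 - 55*l^3 + 50*l^2 + 56*l - 64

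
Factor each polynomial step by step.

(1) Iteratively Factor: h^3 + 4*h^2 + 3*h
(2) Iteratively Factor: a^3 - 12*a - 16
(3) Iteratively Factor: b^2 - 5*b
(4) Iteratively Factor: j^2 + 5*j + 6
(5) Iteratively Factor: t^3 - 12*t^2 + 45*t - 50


(1) = (h + 3)*(h^2 + h) = (h + 1)*(h + 3)*(h)
(2) = (a + 2)*(a^2 - 2*a - 8) = (a - 4)*(a + 2)*(a + 2)
(3) = (b)*(b - 5)
(4) = (j + 3)*(j + 2)
(5) = (t - 2)*(t^2 - 10*t + 25) = (t - 5)*(t - 2)*(t - 5)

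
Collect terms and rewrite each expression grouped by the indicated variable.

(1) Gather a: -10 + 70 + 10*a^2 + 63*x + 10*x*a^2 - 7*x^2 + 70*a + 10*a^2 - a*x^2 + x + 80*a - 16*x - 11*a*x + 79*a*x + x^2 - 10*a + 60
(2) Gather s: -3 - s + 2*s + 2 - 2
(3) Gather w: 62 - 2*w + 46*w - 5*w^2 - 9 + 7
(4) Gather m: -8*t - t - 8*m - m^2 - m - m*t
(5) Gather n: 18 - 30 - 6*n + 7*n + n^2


(1) = a^2*(10*x + 20) + a*(-x^2 + 68*x + 140) - 6*x^2 + 48*x + 120
(2) = s - 3
(3) = -5*w^2 + 44*w + 60
(4) = -m^2 + m*(-t - 9) - 9*t
(5) = n^2 + n - 12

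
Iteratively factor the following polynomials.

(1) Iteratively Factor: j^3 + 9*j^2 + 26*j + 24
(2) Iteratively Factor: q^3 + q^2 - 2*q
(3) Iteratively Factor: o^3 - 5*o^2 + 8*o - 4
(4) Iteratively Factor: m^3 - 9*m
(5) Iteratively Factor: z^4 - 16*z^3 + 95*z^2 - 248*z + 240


(1) = (j + 4)*(j^2 + 5*j + 6) = (j + 3)*(j + 4)*(j + 2)
(2) = (q - 1)*(q^2 + 2*q) = (q - 1)*(q + 2)*(q)
(3) = (o - 2)*(o^2 - 3*o + 2) = (o - 2)^2*(o - 1)
(4) = (m + 3)*(m^2 - 3*m) = m*(m + 3)*(m - 3)
(5) = (z - 5)*(z^3 - 11*z^2 + 40*z - 48) = (z - 5)*(z - 4)*(z^2 - 7*z + 12) = (z - 5)*(z - 4)^2*(z - 3)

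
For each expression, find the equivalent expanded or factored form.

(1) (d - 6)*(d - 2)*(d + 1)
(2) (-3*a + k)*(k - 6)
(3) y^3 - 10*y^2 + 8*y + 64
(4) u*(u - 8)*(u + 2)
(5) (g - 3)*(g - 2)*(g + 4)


(1) = d^3 - 7*d^2 + 4*d + 12
(2) = -3*a*k + 18*a + k^2 - 6*k
(3) = (y - 8)*(y - 4)*(y + 2)
(4) = u^3 - 6*u^2 - 16*u
(5) = g^3 - g^2 - 14*g + 24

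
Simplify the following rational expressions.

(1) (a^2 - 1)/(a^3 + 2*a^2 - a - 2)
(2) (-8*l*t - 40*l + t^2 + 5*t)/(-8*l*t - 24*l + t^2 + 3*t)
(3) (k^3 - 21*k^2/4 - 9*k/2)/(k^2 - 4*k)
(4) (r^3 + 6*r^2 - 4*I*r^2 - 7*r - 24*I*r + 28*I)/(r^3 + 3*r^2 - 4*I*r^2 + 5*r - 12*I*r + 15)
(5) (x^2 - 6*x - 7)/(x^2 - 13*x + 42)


(1) = 1/(a + 2)
(2) = (t + 5)/(t + 3)
(3) = (4*k^2 - 21*k - 18)/(4*k - 16)
(4) = (r^3 + r^2*(6 - 4*I) + r*(-7 - 24*I) + 28*I)/(r^3 + r^2*(3 - 4*I) + r*(5 - 12*I) + 15)
(5) = (x + 1)/(x - 6)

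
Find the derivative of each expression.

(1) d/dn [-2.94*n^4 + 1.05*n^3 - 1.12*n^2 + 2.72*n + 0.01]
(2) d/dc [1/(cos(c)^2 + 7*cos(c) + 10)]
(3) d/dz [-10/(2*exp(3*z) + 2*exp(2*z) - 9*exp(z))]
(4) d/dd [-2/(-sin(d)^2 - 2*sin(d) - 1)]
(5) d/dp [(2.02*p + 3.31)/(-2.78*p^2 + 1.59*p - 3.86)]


(1) = -11.76*n^3 + 3.15*n^2 - 2.24*n + 2.72
(2) = (2*cos(c) + 7)*sin(c)/(cos(c)^2 + 7*cos(c) + 10)^2
(3) = 10*(6*exp(2*z) + 4*exp(z) - 9)*exp(-z)/(2*exp(2*z) + 2*exp(z) - 9)^2
(4) = -4*cos(d)/(sin(d) + 1)^3
(5) = (5.6156*p^2 + 18.4036*p - 13.0601)/(7.7284*p^4 - 8.8404*p^3 + 23.9897*p^2 - 12.2748*p + 14.8996)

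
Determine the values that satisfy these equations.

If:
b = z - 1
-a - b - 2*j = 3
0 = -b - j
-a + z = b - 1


Then:
a = 2
b = 5
j = -5
z = 6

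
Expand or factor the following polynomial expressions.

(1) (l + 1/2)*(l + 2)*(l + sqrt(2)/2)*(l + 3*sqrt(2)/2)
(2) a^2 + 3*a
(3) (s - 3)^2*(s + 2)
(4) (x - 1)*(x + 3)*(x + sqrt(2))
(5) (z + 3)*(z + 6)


(1) = l^4 + 5*l^3/2 + 2*sqrt(2)*l^3 + 5*l^2/2 + 5*sqrt(2)*l^2 + 2*sqrt(2)*l + 15*l/4 + 3/2
(2) = a*(a + 3)
(3) = s^3 - 4*s^2 - 3*s + 18
(4) = x^3 + sqrt(2)*x^2 + 2*x^2 - 3*x + 2*sqrt(2)*x - 3*sqrt(2)
(5) = z^2 + 9*z + 18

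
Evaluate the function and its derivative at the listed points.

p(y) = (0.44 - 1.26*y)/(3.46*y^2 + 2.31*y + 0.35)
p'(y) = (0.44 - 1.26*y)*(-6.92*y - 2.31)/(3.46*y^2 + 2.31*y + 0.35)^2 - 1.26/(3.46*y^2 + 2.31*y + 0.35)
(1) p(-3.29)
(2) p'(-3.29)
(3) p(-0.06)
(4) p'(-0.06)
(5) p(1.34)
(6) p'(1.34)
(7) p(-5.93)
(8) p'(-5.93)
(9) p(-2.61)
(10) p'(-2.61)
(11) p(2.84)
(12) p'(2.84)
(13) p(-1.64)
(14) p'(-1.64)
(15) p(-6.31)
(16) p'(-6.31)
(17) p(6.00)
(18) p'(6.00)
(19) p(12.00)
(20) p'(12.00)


(1) = 0.15
(2) = 0.06
(3) = 2.30
(4) = -25.12
(5) = -0.13
(6) = 0.02
(7) = 0.07
(8) = 0.01
(9) = 0.21
(10) = 0.11
(11) = -0.09
(12) = 0.02
(13) = 0.43
(14) = 0.44
(15) = 0.07
(16) = 0.01
(17) = -0.05
(18) = 0.01
(19) = -0.03
(20) = 0.00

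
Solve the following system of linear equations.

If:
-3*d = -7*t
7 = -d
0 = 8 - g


Then:
d = -7
g = 8
t = -3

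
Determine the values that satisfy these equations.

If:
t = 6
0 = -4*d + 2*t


Then:
d = 3
t = 6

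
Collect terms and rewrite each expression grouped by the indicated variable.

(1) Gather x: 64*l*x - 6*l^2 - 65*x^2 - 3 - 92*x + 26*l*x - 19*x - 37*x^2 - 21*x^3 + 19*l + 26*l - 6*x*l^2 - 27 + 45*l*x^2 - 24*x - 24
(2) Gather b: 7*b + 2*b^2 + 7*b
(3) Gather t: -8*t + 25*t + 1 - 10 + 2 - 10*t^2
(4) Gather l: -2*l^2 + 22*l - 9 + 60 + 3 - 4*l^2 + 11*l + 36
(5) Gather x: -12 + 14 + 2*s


(1) = -6*l^2 + 45*l - 21*x^3 + x^2*(45*l - 102) + x*(-6*l^2 + 90*l - 135) - 54
(2) = 2*b^2 + 14*b
(3) = -10*t^2 + 17*t - 7
(4) = -6*l^2 + 33*l + 90
(5) = 2*s + 2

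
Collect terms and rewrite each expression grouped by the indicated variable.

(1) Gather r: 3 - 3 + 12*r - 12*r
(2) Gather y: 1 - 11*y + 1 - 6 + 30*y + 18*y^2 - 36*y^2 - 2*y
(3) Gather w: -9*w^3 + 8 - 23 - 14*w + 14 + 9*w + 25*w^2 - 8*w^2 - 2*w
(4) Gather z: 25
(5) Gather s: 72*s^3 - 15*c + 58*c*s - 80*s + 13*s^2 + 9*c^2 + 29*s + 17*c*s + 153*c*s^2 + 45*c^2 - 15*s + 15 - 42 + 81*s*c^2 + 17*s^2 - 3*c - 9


(1) = 0
(2) = -18*y^2 + 17*y - 4
(3) = -9*w^3 + 17*w^2 - 7*w - 1
(4) = 25
(5) = 54*c^2 - 18*c + 72*s^3 + s^2*(153*c + 30) + s*(81*c^2 + 75*c - 66) - 36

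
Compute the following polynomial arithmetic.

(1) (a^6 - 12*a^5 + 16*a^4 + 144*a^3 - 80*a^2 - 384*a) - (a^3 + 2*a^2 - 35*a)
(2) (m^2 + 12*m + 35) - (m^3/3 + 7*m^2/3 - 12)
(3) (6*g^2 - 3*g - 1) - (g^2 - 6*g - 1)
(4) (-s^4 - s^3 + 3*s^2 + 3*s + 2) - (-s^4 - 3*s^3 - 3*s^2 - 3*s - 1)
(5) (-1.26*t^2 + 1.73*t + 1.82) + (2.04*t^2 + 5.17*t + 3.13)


(1) = a^6 - 12*a^5 + 16*a^4 + 143*a^3 - 82*a^2 - 349*a
(2) = -m^3/3 - 4*m^2/3 + 12*m + 47
(3) = 5*g^2 + 3*g
(4) = 2*s^3 + 6*s^2 + 6*s + 3
(5) = 0.78*t^2 + 6.9*t + 4.95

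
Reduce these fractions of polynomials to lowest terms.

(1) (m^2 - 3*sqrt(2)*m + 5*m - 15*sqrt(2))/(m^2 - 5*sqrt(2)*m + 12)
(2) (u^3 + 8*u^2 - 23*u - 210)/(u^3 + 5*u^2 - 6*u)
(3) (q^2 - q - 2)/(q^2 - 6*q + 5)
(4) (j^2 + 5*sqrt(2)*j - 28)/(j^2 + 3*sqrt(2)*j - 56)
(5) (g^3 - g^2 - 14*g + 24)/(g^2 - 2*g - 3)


(1) = (m + 5)/(m - 2*sqrt(2))
(2) = (u^2 + 2*u - 35)/(u^2 - u)
(3) = (q^2 - q - 2)/(q^2 - 6*q + 5)
(4) = (j - 2*sqrt(2))/(j - 4*sqrt(2))
(5) = (g^2 + 2*g - 8)/(g + 1)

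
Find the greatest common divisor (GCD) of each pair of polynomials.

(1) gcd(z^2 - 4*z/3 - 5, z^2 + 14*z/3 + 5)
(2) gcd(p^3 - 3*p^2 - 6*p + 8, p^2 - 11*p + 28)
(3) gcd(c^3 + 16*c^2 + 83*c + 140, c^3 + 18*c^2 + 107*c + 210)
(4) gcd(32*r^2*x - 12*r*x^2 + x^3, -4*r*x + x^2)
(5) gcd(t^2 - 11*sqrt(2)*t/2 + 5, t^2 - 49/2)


(1) = z + 5/3
(2) = gcd((p - 4)*(p - 1)*(p + 2), (p - 7)*(p - 4)) = p - 4
(3) = c^2 + 12*c + 35
(4) = -4*r*x + x^2
(5) = gcd((t - 5*sqrt(2))*(t - sqrt(2)/2), (t - 7*sqrt(2)/2)*(t + 7*sqrt(2)/2)) = 1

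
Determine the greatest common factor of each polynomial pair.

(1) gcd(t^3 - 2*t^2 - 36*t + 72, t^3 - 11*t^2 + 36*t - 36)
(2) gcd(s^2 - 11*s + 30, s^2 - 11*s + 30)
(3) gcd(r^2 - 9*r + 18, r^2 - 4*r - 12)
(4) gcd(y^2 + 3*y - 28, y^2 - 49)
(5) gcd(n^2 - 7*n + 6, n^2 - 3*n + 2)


(1) = t^2 - 8*t + 12
(2) = gcd((s - 6)*(s - 5), (s - 6)*(s - 5)) = s^2 - 11*s + 30
(3) = gcd((r - 6)*(r - 3), (r - 6)*(r + 2)) = r - 6
(4) = gcd((y - 4)*(y + 7), (y - 7)*(y + 7)) = y + 7
(5) = n - 1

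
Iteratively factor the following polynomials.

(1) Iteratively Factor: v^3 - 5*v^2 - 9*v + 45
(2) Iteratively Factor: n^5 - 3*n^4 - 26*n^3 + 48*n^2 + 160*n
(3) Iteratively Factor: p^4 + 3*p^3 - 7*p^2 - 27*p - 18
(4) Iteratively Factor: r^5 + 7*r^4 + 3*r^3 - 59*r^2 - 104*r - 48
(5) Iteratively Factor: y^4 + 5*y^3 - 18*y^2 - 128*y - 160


(1) = (v + 3)*(v^2 - 8*v + 15) = (v - 5)*(v + 3)*(v - 3)
(2) = (n + 4)*(n^4 - 7*n^3 + 2*n^2 + 40*n) = (n - 5)*(n + 4)*(n^3 - 2*n^2 - 8*n) = n*(n - 5)*(n + 4)*(n^2 - 2*n - 8) = n*(n - 5)*(n + 2)*(n + 4)*(n - 4)
(3) = (p + 3)*(p^3 - 7*p - 6) = (p + 2)*(p + 3)*(p^2 - 2*p - 3) = (p - 3)*(p + 2)*(p + 3)*(p + 1)
(4) = (r + 4)*(r^4 + 3*r^3 - 9*r^2 - 23*r - 12) = (r + 1)*(r + 4)*(r^3 + 2*r^2 - 11*r - 12) = (r + 1)^2*(r + 4)*(r^2 + r - 12) = (r + 1)^2*(r + 4)^2*(r - 3)
(5) = (y - 5)*(y^3 + 10*y^2 + 32*y + 32) = (y - 5)*(y + 4)*(y^2 + 6*y + 8) = (y - 5)*(y + 2)*(y + 4)*(y + 4)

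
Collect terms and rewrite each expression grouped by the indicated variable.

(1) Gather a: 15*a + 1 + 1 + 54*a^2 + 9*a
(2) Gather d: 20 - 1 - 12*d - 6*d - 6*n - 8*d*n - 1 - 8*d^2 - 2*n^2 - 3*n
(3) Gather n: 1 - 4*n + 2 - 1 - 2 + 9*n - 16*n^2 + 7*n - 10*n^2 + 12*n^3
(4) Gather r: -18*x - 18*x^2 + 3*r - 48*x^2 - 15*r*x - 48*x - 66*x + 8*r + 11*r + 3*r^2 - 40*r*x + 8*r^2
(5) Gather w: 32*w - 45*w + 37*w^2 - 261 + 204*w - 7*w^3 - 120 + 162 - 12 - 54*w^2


(1) = 54*a^2 + 24*a + 2
(2) = -8*d^2 + d*(-8*n - 18) - 2*n^2 - 9*n + 18
(3) = 12*n^3 - 26*n^2 + 12*n
(4) = 11*r^2 + r*(22 - 55*x) - 66*x^2 - 132*x
(5) = -7*w^3 - 17*w^2 + 191*w - 231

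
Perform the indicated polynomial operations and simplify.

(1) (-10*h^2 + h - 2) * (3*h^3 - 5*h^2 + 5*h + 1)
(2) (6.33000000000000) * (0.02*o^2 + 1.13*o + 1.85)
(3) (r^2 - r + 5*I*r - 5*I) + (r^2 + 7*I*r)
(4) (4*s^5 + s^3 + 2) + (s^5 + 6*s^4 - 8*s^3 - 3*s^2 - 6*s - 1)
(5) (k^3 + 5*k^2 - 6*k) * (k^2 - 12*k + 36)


(1) = -30*h^5 + 53*h^4 - 61*h^3 + 5*h^2 - 9*h - 2
(2) = 0.1266*o^2 + 7.1529*o + 11.7105
(3) = 2*r^2 - r + 12*I*r - 5*I
(4) = 5*s^5 + 6*s^4 - 7*s^3 - 3*s^2 - 6*s + 1
(5) = k^5 - 7*k^4 - 30*k^3 + 252*k^2 - 216*k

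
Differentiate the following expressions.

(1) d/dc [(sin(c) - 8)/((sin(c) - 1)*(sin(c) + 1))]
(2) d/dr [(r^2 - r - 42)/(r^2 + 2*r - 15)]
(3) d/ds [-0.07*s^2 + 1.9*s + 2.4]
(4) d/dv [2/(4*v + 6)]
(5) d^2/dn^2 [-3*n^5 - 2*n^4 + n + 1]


(1) = (16*sin(c) + cos(c)^2 - 2)/cos(c)^3
(2) = 3*(r^2 + 18*r + 33)/(r^4 + 4*r^3 - 26*r^2 - 60*r + 225)
(3) = 1.9 - 0.14*s
(4) = -2/(2*v + 3)^2
(5) = n^2*(-60*n - 24)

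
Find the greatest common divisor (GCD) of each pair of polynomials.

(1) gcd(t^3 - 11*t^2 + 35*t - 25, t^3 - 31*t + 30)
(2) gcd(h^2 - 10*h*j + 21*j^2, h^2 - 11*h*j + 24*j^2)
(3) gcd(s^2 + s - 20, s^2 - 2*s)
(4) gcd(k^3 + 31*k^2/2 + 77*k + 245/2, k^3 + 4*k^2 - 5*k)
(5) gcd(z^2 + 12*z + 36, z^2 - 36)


(1) = gcd((t - 5)^2*(t - 1), (t - 5)*(t - 1)*(t + 6)) = t^2 - 6*t + 5
(2) = h - 3*j
(3) = gcd((s - 4)*(s + 5), s*(s - 2)) = 1
(4) = gcd((k + 7/2)*(k + 5)*(k + 7), k*(k - 1)*(k + 5)) = k + 5
(5) = z + 6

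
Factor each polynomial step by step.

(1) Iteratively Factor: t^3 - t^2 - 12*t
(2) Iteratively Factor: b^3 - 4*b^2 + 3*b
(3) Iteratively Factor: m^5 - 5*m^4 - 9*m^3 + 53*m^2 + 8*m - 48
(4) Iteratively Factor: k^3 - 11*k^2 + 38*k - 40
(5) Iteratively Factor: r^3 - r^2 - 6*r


(1) = (t)*(t^2 - t - 12) = t*(t - 4)*(t + 3)
(2) = (b - 1)*(b^2 - 3*b) = (b - 3)*(b - 1)*(b)
(3) = (m + 3)*(m^4 - 8*m^3 + 15*m^2 + 8*m - 16) = (m - 4)*(m + 3)*(m^3 - 4*m^2 - m + 4) = (m - 4)*(m + 1)*(m + 3)*(m^2 - 5*m + 4) = (m - 4)^2*(m + 1)*(m + 3)*(m - 1)
(4) = (k - 5)*(k^2 - 6*k + 8) = (k - 5)*(k - 2)*(k - 4)
(5) = (r + 2)*(r^2 - 3*r) = r*(r + 2)*(r - 3)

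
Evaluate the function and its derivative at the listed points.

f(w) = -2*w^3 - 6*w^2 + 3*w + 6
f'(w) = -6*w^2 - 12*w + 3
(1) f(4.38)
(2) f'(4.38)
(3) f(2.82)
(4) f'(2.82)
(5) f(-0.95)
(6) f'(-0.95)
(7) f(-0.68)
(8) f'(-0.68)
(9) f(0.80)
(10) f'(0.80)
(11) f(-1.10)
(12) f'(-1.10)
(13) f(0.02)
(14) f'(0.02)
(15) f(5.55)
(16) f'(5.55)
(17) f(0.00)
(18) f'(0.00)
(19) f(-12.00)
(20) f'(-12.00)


(1) = -264.02
(2) = -164.67
(3) = -78.11
(4) = -78.55
(5) = -0.55
(6) = 8.98
(7) = 1.81
(8) = 8.39
(9) = 3.54
(10) = -10.44
(11) = -1.90
(12) = 8.94
(13) = 6.06
(14) = 2.76
(15) = -504.07
(16) = -248.41
(17) = 6.00
(18) = 3.00
(19) = 2562.00
(20) = -717.00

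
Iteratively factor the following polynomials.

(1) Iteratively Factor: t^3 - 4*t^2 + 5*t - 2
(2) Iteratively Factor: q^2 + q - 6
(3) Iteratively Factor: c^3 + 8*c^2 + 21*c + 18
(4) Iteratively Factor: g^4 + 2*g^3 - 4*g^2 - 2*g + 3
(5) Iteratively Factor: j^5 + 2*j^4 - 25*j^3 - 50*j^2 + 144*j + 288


(1) = (t - 1)*(t^2 - 3*t + 2) = (t - 1)^2*(t - 2)
(2) = (q + 3)*(q - 2)
(3) = (c + 3)*(c^2 + 5*c + 6) = (c + 3)^2*(c + 2)
(4) = (g + 3)*(g^3 - g^2 - g + 1) = (g - 1)*(g + 3)*(g^2 - 1) = (g - 1)^2*(g + 3)*(g + 1)
(5) = (j + 3)*(j^4 - j^3 - 22*j^2 + 16*j + 96) = (j - 4)*(j + 3)*(j^3 + 3*j^2 - 10*j - 24) = (j - 4)*(j + 3)*(j + 4)*(j^2 - j - 6) = (j - 4)*(j + 2)*(j + 3)*(j + 4)*(j - 3)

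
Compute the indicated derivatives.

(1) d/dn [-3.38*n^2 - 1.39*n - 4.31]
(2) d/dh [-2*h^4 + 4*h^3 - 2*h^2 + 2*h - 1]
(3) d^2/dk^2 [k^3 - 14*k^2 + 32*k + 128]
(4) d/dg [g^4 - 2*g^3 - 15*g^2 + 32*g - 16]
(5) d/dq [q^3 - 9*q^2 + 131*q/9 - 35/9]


(1) = -6.76*n - 1.39
(2) = -8*h^3 + 12*h^2 - 4*h + 2
(3) = 6*k - 28
(4) = 4*g^3 - 6*g^2 - 30*g + 32
(5) = 3*q^2 - 18*q + 131/9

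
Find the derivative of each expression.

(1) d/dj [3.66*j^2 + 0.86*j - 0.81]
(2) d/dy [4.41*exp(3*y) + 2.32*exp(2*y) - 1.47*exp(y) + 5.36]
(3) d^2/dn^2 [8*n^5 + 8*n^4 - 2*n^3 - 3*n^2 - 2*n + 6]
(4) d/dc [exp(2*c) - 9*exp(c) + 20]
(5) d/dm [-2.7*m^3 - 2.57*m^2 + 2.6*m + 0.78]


(1) = 7.32*j + 0.86
(2) = (13.23*exp(2*y) + 4.64*exp(y) - 1.47)*exp(y)
(3) = 160*n^3 + 96*n^2 - 12*n - 6
(4) = (2*exp(c) - 9)*exp(c)
(5) = -8.1*m^2 - 5.14*m + 2.6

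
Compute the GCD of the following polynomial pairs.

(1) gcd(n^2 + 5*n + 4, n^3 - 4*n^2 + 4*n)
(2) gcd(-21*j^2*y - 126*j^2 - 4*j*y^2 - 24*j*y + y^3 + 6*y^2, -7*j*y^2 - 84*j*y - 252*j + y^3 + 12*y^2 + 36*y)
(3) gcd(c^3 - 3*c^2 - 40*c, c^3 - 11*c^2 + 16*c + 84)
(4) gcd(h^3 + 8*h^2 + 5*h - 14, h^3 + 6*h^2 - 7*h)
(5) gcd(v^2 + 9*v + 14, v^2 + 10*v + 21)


(1) = 1
(2) = gcd((-7*j + y)*(3*j + y)*(y + 6), (-7*j + y)*(y + 6)^2) = -7*j*y - 42*j + y^2 + 6*y
(3) = gcd(c*(c - 8)*(c + 5), (c - 7)*(c - 6)*(c + 2)) = 1
(4) = h^2 + 6*h - 7
(5) = gcd((v + 2)*(v + 7), (v + 3)*(v + 7)) = v + 7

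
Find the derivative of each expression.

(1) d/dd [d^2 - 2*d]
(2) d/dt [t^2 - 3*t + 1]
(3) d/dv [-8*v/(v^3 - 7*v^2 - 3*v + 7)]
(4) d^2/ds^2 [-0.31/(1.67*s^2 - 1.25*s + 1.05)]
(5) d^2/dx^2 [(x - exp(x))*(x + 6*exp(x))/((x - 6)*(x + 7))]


(1) = 2*d - 2
(2) = 2*t - 3
(3) = 8*(2*v^3 - 7*v^2 - 7)/(v^6 - 14*v^5 + 43*v^4 + 56*v^3 - 89*v^2 - 42*v + 49)
(4) = (1.729118*s^2 - 1.29425*s - 0.31*(3.34*s - 1.25)*(6.68*s - 2.5) + 1.08717)/(1.67*s^2 - 1.25*s + 1.05)^3
(5) = (5*x^5*exp(x) - 24*x^4*exp(2*x) - 415*x^3*exp(x) - 2*x^3 + 2028*x^2*exp(2*x) - 420*x^2*exp(x) + 252*x^2 - 12*x*exp(2*x) + 9660*x*exp(x) - 43860*exp(2*x) + 18060*exp(x) + 3528)/(x^6 + 3*x^5 - 123*x^4 - 251*x^3 + 5166*x^2 + 5292*x - 74088)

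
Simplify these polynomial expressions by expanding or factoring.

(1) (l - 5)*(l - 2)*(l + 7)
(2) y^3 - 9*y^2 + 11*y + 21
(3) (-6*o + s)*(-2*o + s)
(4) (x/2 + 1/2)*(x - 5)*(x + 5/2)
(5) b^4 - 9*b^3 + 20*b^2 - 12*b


(1) = l^3 - 39*l + 70
(2) = (y - 7)*(y - 3)*(y + 1)
(3) = 12*o^2 - 8*o*s + s^2
(4) = x^3/2 - 3*x^2/4 - 15*x/2 - 25/4
(5) = b*(b - 6)*(b - 2)*(b - 1)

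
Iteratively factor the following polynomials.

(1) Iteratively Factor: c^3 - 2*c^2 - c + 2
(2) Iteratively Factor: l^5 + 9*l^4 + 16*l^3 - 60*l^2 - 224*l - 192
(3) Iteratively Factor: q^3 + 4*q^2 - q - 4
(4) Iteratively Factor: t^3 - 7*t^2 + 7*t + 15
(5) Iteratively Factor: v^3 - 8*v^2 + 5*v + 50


(1) = (c + 1)*(c^2 - 3*c + 2) = (c - 1)*(c + 1)*(c - 2)
(2) = (l + 4)*(l^4 + 5*l^3 - 4*l^2 - 44*l - 48) = (l - 3)*(l + 4)*(l^3 + 8*l^2 + 20*l + 16) = (l - 3)*(l + 2)*(l + 4)*(l^2 + 6*l + 8) = (l - 3)*(l + 2)*(l + 4)^2*(l + 2)
(3) = (q + 1)*(q^2 + 3*q - 4) = (q + 1)*(q + 4)*(q - 1)
(4) = (t - 5)*(t^2 - 2*t - 3) = (t - 5)*(t + 1)*(t - 3)
(5) = (v - 5)*(v^2 - 3*v - 10) = (v - 5)^2*(v + 2)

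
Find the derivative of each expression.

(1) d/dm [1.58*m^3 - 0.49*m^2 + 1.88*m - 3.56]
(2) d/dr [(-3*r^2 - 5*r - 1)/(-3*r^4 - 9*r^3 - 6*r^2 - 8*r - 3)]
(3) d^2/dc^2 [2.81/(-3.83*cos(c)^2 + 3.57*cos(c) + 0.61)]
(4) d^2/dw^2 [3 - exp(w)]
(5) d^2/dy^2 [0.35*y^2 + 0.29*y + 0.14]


(1) = 4.74*m^2 - 0.98*m + 1.88
(2) = (-18*r^5 - 72*r^4 - 102*r^3 - 33*r^2 + 6*r + 7)/(9*r^8 + 54*r^7 + 117*r^6 + 156*r^5 + 198*r^4 + 150*r^3 + 100*r^2 + 48*r + 9)
(3) = (-164.878436*(1 - cos(c)^2)^2 + 307.371288*cos(c)^3 - 144.512399*cos(c)^2 - 368.48942025*cos(c) - 48.02676375*cos(3*c) + 249.63478)/(-3.83*cos(c)^2 + 3.57*cos(c) + 0.61)^3
(4) = -exp(w)
(5) = 0.700000000000000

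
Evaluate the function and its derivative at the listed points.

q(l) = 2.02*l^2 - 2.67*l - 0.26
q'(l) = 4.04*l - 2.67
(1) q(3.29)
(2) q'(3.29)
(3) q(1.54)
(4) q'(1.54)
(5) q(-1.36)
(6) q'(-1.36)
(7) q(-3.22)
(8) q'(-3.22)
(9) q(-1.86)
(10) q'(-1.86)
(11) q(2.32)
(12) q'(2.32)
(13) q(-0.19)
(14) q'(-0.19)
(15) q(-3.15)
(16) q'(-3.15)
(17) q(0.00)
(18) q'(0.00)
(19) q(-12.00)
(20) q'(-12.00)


(1) = 12.82
(2) = 10.62
(3) = 0.42
(4) = 3.55
(5) = 7.11
(6) = -8.16
(7) = 29.28
(8) = -15.68
(9) = 11.69
(10) = -10.18
(11) = 4.42
(12) = 6.70
(13) = 0.32
(14) = -3.44
(15) = 28.19
(16) = -15.40
(17) = -0.26
(18) = -2.67
(19) = 322.66
(20) = -51.15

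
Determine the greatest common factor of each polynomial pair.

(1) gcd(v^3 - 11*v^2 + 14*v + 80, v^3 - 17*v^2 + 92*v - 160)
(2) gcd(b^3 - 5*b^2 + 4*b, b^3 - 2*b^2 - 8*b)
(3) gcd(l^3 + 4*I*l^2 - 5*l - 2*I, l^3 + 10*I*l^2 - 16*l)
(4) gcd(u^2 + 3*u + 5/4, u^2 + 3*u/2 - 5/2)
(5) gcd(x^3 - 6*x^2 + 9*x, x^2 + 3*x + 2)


(1) = gcd((v - 8)*(v - 5)*(v + 2), (v - 8)*(v - 5)*(v - 4)) = v^2 - 13*v + 40
(2) = b^2 - 4*b
(3) = gcd((l + I)^2*(l + 2*I), l*(l + 2*I)*(l + 8*I)) = l + 2*I
(4) = u + 5/2
(5) = 1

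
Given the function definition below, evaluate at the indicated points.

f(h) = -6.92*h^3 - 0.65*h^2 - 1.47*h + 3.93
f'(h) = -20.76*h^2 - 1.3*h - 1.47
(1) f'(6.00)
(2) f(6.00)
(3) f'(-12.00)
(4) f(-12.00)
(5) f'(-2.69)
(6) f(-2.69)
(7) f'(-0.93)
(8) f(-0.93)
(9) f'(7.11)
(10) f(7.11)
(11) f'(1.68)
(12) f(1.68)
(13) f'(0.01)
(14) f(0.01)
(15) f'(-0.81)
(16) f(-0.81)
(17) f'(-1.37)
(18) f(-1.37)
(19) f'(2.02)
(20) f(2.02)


(1) = -756.63
(2) = -1523.01
(3) = -2975.31
(4) = 11885.73
(5) = -148.19
(6) = 137.88
(7) = -18.22
(8) = 10.30
(9) = -1060.17
(10) = -2526.60
(11) = -62.25
(12) = -33.19
(13) = -1.49
(14) = 3.92
(15) = -14.04
(16) = 8.37
(17) = -38.65
(18) = 22.52
(19) = -88.81
(20) = -58.73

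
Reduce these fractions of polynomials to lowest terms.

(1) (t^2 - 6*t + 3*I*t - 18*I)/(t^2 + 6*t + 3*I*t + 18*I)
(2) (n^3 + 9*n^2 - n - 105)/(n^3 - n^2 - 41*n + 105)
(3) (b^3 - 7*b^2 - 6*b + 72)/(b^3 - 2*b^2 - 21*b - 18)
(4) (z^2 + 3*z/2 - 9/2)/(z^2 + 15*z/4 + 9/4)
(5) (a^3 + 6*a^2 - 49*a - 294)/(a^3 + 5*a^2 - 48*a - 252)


(1) = (t - 6)/(t + 6)
(2) = (n + 5)/(n - 5)
(3) = (b - 4)/(b + 1)
(4) = (4*z - 6)/(4*z + 3)
(5) = (a + 7)/(a + 6)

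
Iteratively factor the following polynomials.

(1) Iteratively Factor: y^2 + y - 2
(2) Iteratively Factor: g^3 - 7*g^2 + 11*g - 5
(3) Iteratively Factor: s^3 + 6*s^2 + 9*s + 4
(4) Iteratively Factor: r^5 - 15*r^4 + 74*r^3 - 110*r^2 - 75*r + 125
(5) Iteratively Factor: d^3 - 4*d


(1) = (y + 2)*(y - 1)
(2) = (g - 5)*(g^2 - 2*g + 1) = (g - 5)*(g - 1)*(g - 1)
(3) = (s + 1)*(s^2 + 5*s + 4) = (s + 1)*(s + 4)*(s + 1)
(4) = (r - 5)*(r^4 - 10*r^3 + 24*r^2 + 10*r - 25) = (r - 5)*(r - 1)*(r^3 - 9*r^2 + 15*r + 25) = (r - 5)^2*(r - 1)*(r^2 - 4*r - 5) = (r - 5)^2*(r - 1)*(r + 1)*(r - 5)
(5) = (d - 2)*(d^2 + 2*d) = (d - 2)*(d + 2)*(d)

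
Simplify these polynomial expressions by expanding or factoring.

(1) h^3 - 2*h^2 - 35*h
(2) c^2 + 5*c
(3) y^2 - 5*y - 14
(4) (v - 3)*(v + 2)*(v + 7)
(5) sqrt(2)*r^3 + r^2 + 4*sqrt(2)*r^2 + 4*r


(1) = h*(h - 7)*(h + 5)
(2) = c*(c + 5)
(3) = (y - 7)*(y + 2)
(4) = v^3 + 6*v^2 - 13*v - 42
(5) = r*(r + 4)*(sqrt(2)*r + 1)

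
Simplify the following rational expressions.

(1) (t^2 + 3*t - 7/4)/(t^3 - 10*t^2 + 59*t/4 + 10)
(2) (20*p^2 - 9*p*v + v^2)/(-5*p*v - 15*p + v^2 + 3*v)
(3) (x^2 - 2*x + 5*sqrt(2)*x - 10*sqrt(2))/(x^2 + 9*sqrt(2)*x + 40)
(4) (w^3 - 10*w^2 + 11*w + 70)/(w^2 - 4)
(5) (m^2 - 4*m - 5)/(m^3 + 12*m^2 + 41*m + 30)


(1) = (4*t^2 + 12*t - 7)/(4*t^3 - 40*t^2 + 59*t + 40)
(2) = (-4*p + v)/(v + 3)
(3) = (x - 2)/(x + 4*sqrt(2))
(4) = (w^2 - 12*w + 35)/(w - 2)
(5) = (m - 5)/(m^2 + 11*m + 30)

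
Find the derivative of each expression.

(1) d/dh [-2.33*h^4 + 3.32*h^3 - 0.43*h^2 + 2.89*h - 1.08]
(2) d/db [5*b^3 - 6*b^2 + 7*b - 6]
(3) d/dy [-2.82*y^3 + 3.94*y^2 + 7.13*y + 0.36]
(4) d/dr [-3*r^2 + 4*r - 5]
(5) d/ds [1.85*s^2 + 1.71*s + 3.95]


(1) = -9.32*h^3 + 9.96*h^2 - 0.86*h + 2.89
(2) = 15*b^2 - 12*b + 7
(3) = -8.46*y^2 + 7.88*y + 7.13
(4) = 4 - 6*r
(5) = 3.7*s + 1.71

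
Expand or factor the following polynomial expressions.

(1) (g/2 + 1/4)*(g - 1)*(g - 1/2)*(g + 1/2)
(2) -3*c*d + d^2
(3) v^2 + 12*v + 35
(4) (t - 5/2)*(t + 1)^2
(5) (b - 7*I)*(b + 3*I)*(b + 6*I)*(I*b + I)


(1) = g^4/2 - g^3/4 - 3*g^2/8 + g/16 + 1/16
(2) = d*(-3*c + d)
(3) = (v + 5)*(v + 7)
(4) = t^3 - t^2/2 - 4*t - 5/2
(5) = I*b^4 - 2*b^3 + I*b^3 - 2*b^2 + 45*I*b^2 - 126*b + 45*I*b - 126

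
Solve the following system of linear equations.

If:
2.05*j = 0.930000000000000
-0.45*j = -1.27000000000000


Then:
No Solution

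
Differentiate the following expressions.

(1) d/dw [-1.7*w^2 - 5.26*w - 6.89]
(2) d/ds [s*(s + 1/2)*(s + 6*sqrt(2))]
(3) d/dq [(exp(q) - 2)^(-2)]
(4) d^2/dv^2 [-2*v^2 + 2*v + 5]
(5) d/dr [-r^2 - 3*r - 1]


(1) = -3.4*w - 5.26
(2) = 3*s^2 + s + 12*sqrt(2)*s + 3*sqrt(2)
(3) = -2*exp(q)/(exp(q) - 2)^3
(4) = -4
(5) = -2*r - 3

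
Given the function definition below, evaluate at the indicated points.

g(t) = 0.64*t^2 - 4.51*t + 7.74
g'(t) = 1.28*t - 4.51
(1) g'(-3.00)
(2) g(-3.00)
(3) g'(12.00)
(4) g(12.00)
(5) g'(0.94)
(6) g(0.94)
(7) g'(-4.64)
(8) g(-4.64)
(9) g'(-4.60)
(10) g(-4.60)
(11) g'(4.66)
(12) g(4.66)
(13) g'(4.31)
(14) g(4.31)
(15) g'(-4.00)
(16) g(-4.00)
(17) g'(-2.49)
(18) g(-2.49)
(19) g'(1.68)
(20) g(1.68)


(1) = -8.35
(2) = 27.03
(3) = 10.85
(4) = 45.78
(5) = -3.31
(6) = 4.07
(7) = -10.45
(8) = 42.45
(9) = -10.40
(10) = 42.03
(11) = 1.45
(12) = 0.62
(13) = 1.01
(14) = 0.19
(15) = -9.63
(16) = 36.02
(17) = -7.70
(18) = 22.94
(19) = -2.36
(20) = 1.97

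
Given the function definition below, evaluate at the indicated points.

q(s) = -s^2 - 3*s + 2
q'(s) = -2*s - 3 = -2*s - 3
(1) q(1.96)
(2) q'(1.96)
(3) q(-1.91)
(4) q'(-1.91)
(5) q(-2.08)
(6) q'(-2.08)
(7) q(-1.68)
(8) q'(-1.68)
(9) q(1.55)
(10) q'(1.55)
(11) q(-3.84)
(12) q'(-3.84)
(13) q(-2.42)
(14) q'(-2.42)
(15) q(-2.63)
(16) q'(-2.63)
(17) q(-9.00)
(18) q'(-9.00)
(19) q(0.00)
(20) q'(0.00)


(1) = -7.72
(2) = -6.92
(3) = 4.08
(4) = 0.82
(5) = 3.91
(6) = 1.16
(7) = 4.22
(8) = 0.36
(9) = -5.05
(10) = -6.10
(11) = -1.23
(12) = 4.68
(13) = 3.40
(14) = 1.84
(15) = 2.97
(16) = 2.26
(17) = -52.00
(18) = 15.00
(19) = 2.00
(20) = -3.00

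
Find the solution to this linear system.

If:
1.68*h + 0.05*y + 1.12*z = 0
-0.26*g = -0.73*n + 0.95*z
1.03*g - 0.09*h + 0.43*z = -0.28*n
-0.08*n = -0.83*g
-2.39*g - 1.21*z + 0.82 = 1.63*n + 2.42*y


Then:
g = -0.00
h = -0.01
n = -0.00
y = 0.34
z = -0.00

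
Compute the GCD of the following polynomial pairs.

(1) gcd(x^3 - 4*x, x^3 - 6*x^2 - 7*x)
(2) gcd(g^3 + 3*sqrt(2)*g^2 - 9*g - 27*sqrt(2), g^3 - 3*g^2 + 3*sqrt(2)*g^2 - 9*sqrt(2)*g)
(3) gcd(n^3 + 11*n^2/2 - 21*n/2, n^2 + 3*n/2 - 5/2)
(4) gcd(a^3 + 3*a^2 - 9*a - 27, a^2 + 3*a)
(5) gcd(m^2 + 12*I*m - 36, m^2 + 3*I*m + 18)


(1) = gcd(x*(x - 2)*(x + 2), x*(x - 7)*(x + 1)) = x
(2) = g^2 + g*(-3 + 3*sqrt(2)) - 9*sqrt(2)
(3) = 1
(4) = gcd((a - 3)*(a + 3)^2, a*(a + 3)) = a + 3
(5) = gcd((m + 6*I)^2, (m - 3*I)*(m + 6*I)) = m + 6*I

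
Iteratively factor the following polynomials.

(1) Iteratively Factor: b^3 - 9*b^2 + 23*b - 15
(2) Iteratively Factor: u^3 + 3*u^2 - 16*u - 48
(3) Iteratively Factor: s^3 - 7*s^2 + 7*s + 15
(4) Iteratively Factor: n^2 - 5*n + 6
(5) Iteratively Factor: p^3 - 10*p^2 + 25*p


(1) = (b - 5)*(b^2 - 4*b + 3) = (b - 5)*(b - 3)*(b - 1)
(2) = (u - 4)*(u^2 + 7*u + 12) = (u - 4)*(u + 3)*(u + 4)
(3) = (s - 5)*(s^2 - 2*s - 3) = (s - 5)*(s + 1)*(s - 3)
(4) = (n - 2)*(n - 3)
(5) = (p - 5)*(p^2 - 5*p) = (p - 5)^2*(p)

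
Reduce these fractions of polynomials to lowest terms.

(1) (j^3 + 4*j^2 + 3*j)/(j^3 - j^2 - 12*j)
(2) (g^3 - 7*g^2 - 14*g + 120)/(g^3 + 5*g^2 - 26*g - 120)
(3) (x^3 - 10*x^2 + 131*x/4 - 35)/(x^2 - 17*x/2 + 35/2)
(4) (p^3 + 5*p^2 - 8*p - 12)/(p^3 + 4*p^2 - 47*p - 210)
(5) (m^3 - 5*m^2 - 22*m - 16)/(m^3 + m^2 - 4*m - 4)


(1) = (j + 1)/(j - 4)
(2) = (g - 6)/(g + 6)
(3) = (2*x^2 - 13*x + 20)/(2*x - 10)
(4) = (p^2 - p - 2)/(p^2 - 2*p - 35)
(5) = (m - 8)/(m - 2)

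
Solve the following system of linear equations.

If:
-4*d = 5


Then:
d = -5/4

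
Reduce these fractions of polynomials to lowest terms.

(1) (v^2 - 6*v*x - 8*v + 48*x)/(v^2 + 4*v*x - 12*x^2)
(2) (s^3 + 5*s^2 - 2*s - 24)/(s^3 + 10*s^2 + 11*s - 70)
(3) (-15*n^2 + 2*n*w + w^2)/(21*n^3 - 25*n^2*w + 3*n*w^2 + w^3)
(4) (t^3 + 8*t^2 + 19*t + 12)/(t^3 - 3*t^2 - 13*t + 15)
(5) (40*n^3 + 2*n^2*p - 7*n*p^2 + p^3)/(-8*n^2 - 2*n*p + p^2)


(1) = (-v^2 + 6*v*x + 8*v - 48*x)/(-v^2 - 4*v*x + 12*x^2)
(2) = (s^2 + 7*s + 12)/(s^2 + 12*s + 35)
(3) = (5*n + w)/(-7*n^2 + 6*n*w + w^2)
(4) = (t^2 + 5*t + 4)/(t^2 - 6*t + 5)
(5) = -5*n + p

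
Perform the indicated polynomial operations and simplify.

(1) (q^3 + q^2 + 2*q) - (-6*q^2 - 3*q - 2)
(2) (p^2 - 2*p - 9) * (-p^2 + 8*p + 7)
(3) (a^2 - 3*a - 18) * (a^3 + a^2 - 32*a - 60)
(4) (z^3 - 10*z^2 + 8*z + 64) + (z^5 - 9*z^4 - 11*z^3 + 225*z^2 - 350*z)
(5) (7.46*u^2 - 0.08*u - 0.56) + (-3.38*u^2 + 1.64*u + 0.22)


(1) = q^3 + 7*q^2 + 5*q + 2
(2) = -p^4 + 10*p^3 - 86*p - 63
(3) = a^5 - 2*a^4 - 53*a^3 + 18*a^2 + 756*a + 1080
(4) = z^5 - 9*z^4 - 10*z^3 + 215*z^2 - 342*z + 64
(5) = 4.08*u^2 + 1.56*u - 0.34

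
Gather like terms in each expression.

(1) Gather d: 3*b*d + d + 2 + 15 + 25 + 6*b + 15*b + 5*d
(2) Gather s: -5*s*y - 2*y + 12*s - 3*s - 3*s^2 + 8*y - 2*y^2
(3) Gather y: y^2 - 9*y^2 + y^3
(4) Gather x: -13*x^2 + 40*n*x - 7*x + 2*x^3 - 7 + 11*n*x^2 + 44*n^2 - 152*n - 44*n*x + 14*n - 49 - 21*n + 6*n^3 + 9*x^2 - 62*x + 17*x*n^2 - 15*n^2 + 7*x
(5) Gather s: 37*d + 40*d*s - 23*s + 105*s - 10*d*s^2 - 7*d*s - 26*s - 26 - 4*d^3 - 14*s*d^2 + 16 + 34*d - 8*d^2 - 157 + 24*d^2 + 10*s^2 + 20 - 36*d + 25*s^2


(1) = 21*b + d*(3*b + 6) + 42
(2) = -3*s^2 + s*(9 - 5*y) - 2*y^2 + 6*y
(3) = y^3 - 8*y^2
(4) = 6*n^3 + 29*n^2 - 159*n + 2*x^3 + x^2*(11*n - 4) + x*(17*n^2 - 4*n - 62) - 56
(5) = -4*d^3 + 16*d^2 + 35*d + s^2*(35 - 10*d) + s*(-14*d^2 + 33*d + 56) - 147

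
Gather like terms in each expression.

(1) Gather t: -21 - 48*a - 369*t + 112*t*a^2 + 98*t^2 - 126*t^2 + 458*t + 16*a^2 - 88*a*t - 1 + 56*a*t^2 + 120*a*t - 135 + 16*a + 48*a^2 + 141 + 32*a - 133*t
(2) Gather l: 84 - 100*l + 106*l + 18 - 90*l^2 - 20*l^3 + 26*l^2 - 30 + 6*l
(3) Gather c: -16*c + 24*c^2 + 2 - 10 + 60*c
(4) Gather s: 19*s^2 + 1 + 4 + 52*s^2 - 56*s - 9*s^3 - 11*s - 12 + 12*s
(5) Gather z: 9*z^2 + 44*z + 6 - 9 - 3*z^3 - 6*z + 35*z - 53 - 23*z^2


(1) = 64*a^2 + t^2*(56*a - 28) + t*(112*a^2 + 32*a - 44) - 16
(2) = -20*l^3 - 64*l^2 + 12*l + 72
(3) = 24*c^2 + 44*c - 8
(4) = -9*s^3 + 71*s^2 - 55*s - 7
(5) = -3*z^3 - 14*z^2 + 73*z - 56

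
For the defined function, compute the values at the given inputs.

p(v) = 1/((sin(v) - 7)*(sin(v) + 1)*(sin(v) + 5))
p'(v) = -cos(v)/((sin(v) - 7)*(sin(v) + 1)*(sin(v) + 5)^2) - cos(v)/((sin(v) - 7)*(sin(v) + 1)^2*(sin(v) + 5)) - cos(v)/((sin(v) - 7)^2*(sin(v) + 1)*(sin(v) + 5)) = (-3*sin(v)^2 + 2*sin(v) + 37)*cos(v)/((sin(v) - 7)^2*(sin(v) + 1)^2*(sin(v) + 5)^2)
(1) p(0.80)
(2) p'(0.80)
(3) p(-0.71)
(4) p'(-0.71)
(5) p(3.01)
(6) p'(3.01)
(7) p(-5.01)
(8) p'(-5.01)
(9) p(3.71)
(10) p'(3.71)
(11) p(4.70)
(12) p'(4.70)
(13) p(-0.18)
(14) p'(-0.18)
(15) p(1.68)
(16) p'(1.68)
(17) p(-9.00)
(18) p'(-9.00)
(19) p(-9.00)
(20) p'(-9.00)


(1) = -0.02
(2) = 0.01
(3) = -0.09
(4) = 0.19
(5) = -0.03
(6) = -0.02
(7) = -0.01
(8) = 0.00
(9) = -0.06
(10) = -0.12
(11) = -407.20
(12) = -65736.01
(13) = -0.04
(14) = 0.04
(15) = -0.01
(16) = -0.00
(17) = -0.05
(18) = -0.08
(19) = -0.05
(20) = -0.08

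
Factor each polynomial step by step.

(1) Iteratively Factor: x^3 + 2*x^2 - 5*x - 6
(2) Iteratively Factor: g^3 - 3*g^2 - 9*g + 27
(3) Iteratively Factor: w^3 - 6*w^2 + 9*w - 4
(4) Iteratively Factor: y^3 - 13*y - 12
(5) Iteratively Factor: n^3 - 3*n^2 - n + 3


(1) = (x + 1)*(x^2 + x - 6) = (x - 2)*(x + 1)*(x + 3)
(2) = (g + 3)*(g^2 - 6*g + 9) = (g - 3)*(g + 3)*(g - 3)
(3) = (w - 1)*(w^2 - 5*w + 4) = (w - 1)^2*(w - 4)
(4) = (y - 4)*(y^2 + 4*y + 3) = (y - 4)*(y + 3)*(y + 1)
(5) = (n - 1)*(n^2 - 2*n - 3) = (n - 1)*(n + 1)*(n - 3)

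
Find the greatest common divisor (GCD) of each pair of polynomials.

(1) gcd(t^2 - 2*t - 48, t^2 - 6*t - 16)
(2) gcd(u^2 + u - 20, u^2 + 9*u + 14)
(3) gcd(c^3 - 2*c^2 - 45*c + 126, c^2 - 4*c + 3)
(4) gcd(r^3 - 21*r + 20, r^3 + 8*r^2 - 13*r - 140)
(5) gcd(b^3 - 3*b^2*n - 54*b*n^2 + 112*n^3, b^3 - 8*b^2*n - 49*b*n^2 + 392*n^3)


(1) = gcd((t - 8)*(t + 6), (t - 8)*(t + 2)) = t - 8
(2) = gcd((u - 4)*(u + 5), (u + 2)*(u + 7)) = 1
(3) = c - 3
(4) = r^2 + r - 20
(5) = gcd((b - 8*n)*(b - 2*n)*(b + 7*n), (b - 8*n)*(b - 7*n)*(b + 7*n)) = b^2 - b*n - 56*n^2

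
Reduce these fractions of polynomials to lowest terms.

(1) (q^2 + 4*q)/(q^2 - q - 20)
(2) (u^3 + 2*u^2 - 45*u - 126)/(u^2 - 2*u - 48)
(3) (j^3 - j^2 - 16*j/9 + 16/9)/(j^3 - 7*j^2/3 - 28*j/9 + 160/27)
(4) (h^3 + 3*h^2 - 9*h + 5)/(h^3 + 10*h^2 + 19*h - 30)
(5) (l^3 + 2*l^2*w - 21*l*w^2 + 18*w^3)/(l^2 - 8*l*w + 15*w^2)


(1) = q/(q - 5)
(2) = (u^2 - 4*u - 21)/(u - 8)
(3) = (9*j^2 + 3*j - 12)/(9*j^2 - 9*j - 40)
(4) = (h - 1)/(h + 6)
(5) = (-l^2 - 5*l*w + 6*w^2)/(-l + 5*w)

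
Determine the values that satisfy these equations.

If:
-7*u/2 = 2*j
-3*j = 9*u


Then:
j = 0
u = 0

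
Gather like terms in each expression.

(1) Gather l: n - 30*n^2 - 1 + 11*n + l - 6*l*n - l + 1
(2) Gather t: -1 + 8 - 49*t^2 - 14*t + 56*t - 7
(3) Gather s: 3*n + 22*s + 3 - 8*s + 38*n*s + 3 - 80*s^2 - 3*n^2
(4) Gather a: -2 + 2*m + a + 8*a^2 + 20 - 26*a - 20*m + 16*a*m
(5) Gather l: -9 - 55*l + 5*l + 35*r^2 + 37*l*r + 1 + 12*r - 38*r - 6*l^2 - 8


(1) = -6*l*n - 30*n^2 + 12*n
(2) = -49*t^2 + 42*t
(3) = -3*n^2 + 3*n - 80*s^2 + s*(38*n + 14) + 6
(4) = 8*a^2 + a*(16*m - 25) - 18*m + 18
(5) = -6*l^2 + l*(37*r - 50) + 35*r^2 - 26*r - 16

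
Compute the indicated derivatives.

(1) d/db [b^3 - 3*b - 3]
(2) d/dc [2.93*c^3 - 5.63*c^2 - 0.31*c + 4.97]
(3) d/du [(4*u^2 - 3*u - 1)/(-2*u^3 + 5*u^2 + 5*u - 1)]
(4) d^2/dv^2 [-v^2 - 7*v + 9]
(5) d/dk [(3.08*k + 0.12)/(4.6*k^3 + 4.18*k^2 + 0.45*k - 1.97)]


(1) = 3*b^2 - 3
(2) = 8.79*c^2 - 11.26*c - 0.31
(3) = (8*u^4 - 12*u^3 + 29*u^2 + 2*u + 8)/(4*u^6 - 20*u^5 + 5*u^4 + 54*u^3 + 15*u^2 - 10*u + 1)
(4) = -2
(5) = (14.168*k^3 + 12.8744*k^2 + 1.386*k - (3.08*k + 0.12)*(13.8*k^2 + 8.36*k + 0.45) - 6.0676)/(4.6*k^3 + 4.18*k^2 + 0.45*k - 1.97)^2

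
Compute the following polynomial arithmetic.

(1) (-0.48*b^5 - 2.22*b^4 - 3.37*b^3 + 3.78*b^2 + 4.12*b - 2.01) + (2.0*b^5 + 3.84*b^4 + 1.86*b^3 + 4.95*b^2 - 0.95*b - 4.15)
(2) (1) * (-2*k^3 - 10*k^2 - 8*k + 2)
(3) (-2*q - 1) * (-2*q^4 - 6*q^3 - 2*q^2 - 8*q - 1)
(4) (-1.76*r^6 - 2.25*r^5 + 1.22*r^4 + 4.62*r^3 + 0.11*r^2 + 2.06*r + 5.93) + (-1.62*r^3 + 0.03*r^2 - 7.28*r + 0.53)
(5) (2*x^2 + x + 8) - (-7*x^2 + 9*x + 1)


(1) = 1.52*b^5 + 1.62*b^4 - 1.51*b^3 + 8.73*b^2 + 3.17*b - 6.16
(2) = -2*k^3 - 10*k^2 - 8*k + 2
(3) = 4*q^5 + 14*q^4 + 10*q^3 + 18*q^2 + 10*q + 1
(4) = -1.76*r^6 - 2.25*r^5 + 1.22*r^4 + 3.0*r^3 + 0.14*r^2 - 5.22*r + 6.46
(5) = 9*x^2 - 8*x + 7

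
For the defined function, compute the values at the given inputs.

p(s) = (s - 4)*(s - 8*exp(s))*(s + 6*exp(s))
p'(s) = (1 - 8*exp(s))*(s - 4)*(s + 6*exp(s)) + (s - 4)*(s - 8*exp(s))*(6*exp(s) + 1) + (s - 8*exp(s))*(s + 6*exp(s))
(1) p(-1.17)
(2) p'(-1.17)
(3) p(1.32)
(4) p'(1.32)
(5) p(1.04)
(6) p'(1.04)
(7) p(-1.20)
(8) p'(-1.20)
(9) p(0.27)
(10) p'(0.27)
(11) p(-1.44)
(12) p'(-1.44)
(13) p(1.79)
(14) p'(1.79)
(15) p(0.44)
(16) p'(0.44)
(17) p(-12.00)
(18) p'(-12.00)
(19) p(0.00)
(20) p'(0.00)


(1) = 13.07
(2) = 56.83
(3) = 1824.47
(4) = 2964.02
(5) = 1151.49
(6) = 1913.54
(7) = 11.40
(8) = 54.95
(9) = 309.60
(10) = 541.86
(11) = -0.33
(12) = 43.91
(13) = 3845.77
(14) = 5936.71
(15) = 416.15
(16) = 719.84
(17) = -2304.00
(18) = 528.00
(19) = 192.00
(20) = 344.00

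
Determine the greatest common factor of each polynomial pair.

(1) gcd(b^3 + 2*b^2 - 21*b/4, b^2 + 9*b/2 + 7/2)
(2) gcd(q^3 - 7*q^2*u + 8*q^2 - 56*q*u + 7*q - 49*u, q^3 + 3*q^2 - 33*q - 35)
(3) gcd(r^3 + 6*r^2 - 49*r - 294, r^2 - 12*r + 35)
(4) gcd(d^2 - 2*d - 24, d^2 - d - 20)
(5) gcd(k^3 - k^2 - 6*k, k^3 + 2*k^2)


(1) = gcd(b*(b - 3/2)*(b + 7/2), (b + 1)*(b + 7/2)) = b + 7/2
(2) = q^2 + 8*q + 7
(3) = r - 7
(4) = gcd((d - 6)*(d + 4), (d - 5)*(d + 4)) = d + 4
(5) = k^2 + 2*k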